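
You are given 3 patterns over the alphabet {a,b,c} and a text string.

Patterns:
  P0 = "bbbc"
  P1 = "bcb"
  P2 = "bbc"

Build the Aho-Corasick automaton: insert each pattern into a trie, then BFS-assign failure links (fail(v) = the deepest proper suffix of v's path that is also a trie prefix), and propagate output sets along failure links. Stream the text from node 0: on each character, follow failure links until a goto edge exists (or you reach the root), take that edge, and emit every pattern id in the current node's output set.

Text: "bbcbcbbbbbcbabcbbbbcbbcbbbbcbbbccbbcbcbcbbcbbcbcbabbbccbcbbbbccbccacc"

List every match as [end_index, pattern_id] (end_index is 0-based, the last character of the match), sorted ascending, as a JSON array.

Construct AC machine:
Trie nodes:
  0='ε' goto b→1
  1='b' goto b→2 c→5
  2='bb' goto b→3 c→7
  3='bbb' goto c→4
  4='bbbc' goto ·  ←P0
  5='bc' goto b→6
  6='bcb' goto ·  ←P1
  7='bbc' goto ·  ←P2

Failure links (BFS by depth):
  n1('b'): parent n0 fail=0; on 'b' 0 → fail=0;  out ∅∪∅=∅
  n2('bb'): parent n1 fail=0; on 'b' 0 → fail=1;  out ∅∪∅=∅
  n5('bc'): parent n1 fail=0; on 'c' 0 → fail=0;  out ∅∪∅=∅
  n3('bbb'): parent n2 fail=1; on 'b' 1 → fail=2;  out ∅∪∅=∅
  n6('bcb'): parent n5 fail=0; on 'b' 0 → fail=1;  out {1}∪∅={1}
  n7('bbc'): parent n2 fail=1; on 'c' 1 → fail=5;  out {2}∪∅={2}
  n4('bbbc'): parent n3 fail=2; on 'c' 2 → fail=7;  out {0}∪{2}={0,2}

Run:
pos 0 'b': at 1
pos 1 'b': at 2
pos 2 'c': at 7  ** P2@[0:2]
pos 3 'b': at 6 (fail-walked)  ** P1@[1:3]
pos 4 'c': at 5 (fail-walked)
pos 5 'b': at 6  ** P1@[3:5]
pos 6 'b': at 2 (fail-walked)
pos 7 'b': at 3
pos 8 'b': at 3 (fail-walked)
pos 9 'b': at 3 (fail-walked)
pos 10 'c': at 4  ** P0@[7:10],P2@[8:10]
pos 11 'b': at 6 (fail-walked)  ** P1@[9:11]
pos 12 'a': at 0 (fail-walked)
pos 13 'b': at 1
pos 14 'c': at 5
pos 15 'b': at 6  ** P1@[13:15]
pos 16 'b': at 2 (fail-walked)
pos 17 'b': at 3
pos 18 'b': at 3 (fail-walked)
pos 19 'c': at 4  ** P0@[16:19],P2@[17:19]
pos 20 'b': at 6 (fail-walked)  ** P1@[18:20]
pos 21 'b': at 2 (fail-walked)
pos 22 'c': at 7  ** P2@[20:22]
pos 23 'b': at 6 (fail-walked)  ** P1@[21:23]
pos 24 'b': at 2 (fail-walked)
pos 25 'b': at 3
pos 26 'b': at 3 (fail-walked)
pos 27 'c': at 4  ** P0@[24:27],P2@[25:27]
pos 28 'b': at 6 (fail-walked)  ** P1@[26:28]
pos 29 'b': at 2 (fail-walked)
pos 30 'b': at 3
pos 31 'c': at 4  ** P0@[28:31],P2@[29:31]
pos 32 'c': at 0 (fail-walked)
pos 33 'b': at 1
pos 34 'b': at 2
pos 35 'c': at 7  ** P2@[33:35]
pos 36 'b': at 6 (fail-walked)  ** P1@[34:36]
pos 37 'c': at 5 (fail-walked)
pos 38 'b': at 6  ** P1@[36:38]
pos 39 'c': at 5 (fail-walked)
pos 40 'b': at 6  ** P1@[38:40]
pos 41 'b': at 2 (fail-walked)
pos 42 'c': at 7  ** P2@[40:42]
pos 43 'b': at 6 (fail-walked)  ** P1@[41:43]
pos 44 'b': at 2 (fail-walked)
pos 45 'c': at 7  ** P2@[43:45]
pos 46 'b': at 6 (fail-walked)  ** P1@[44:46]
pos 47 'c': at 5 (fail-walked)
pos 48 'b': at 6  ** P1@[46:48]
pos 49 'a': at 0 (fail-walked)
pos 50 'b': at 1
pos 51 'b': at 2
pos 52 'b': at 3
pos 53 'c': at 4  ** P0@[50:53],P2@[51:53]
pos 54 'c': at 0 (fail-walked)
pos 55 'b': at 1
pos 56 'c': at 5
pos 57 'b': at 6  ** P1@[55:57]
pos 58 'b': at 2 (fail-walked)
pos 59 'b': at 3
pos 60 'b': at 3 (fail-walked)
pos 61 'c': at 4  ** P0@[58:61],P2@[59:61]
pos 62 'c': at 0 (fail-walked)
pos 63 'b': at 1
pos 64 'c': at 5
pos 65 'c': at 0 (fail-walked)
pos 66 'a': at 0
pos 67 'c': at 0
pos 68 'c': at 0

Result: [[2,2],[3,1],[5,1],[10,0],[10,2],[11,1],[15,1],[19,0],[19,2],[20,1],[22,2],[23,1],[27,0],[27,2],[28,1],[31,0],[31,2],[35,2],[36,1],[38,1],[40,1],[42,2],[43,1],[45,2],[46,1],[48,1],[53,0],[53,2],[57,1],[61,0],[61,2]]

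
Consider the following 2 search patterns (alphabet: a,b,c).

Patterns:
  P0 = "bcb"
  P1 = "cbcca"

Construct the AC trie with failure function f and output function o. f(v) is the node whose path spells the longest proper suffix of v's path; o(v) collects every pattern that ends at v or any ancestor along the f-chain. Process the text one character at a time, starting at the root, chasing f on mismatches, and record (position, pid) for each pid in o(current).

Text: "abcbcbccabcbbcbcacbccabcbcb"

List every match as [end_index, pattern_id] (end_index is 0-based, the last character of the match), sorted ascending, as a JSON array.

Construct AC machine:
Trie nodes:
  0='ε' goto b→1 c→4
  1='b' goto c→2
  2='bc' goto b→3
  3='bcb' goto ·  ←P0
  4='c' goto b→5
  5='cb' goto c→6
  6='cbc' goto c→7
  7='cbcc' goto a→8
  8='cbcca' goto ·  ←P1

BFS fail/out derivation:
  n1('b'): parent n0 fail=0; on 'b' 0 → fail=0;  out ∅∪∅=∅
  n4('c'): parent n0 fail=0; on 'c' 0 → fail=0;  out ∅∪∅=∅
  n2('bc'): parent n1 fail=0; on 'c' 0 → fail=4;  out ∅∪∅=∅
  n5('cb'): parent n4 fail=0; on 'b' 0 → fail=1;  out ∅∪∅=∅
  n3('bcb'): parent n2 fail=4; on 'b' 4 → fail=5;  out {0}∪∅={0}
  n6('cbc'): parent n5 fail=1; on 'c' 1 → fail=2;  out ∅∪∅=∅
  n7('cbcc'): parent n6 fail=2; on 'c' 2→4→0 → fail=4;  out ∅∪∅=∅
  n8('cbcca'): parent n7 fail=4; on 'a' 4→0 → fail=0;  out {1}∪∅={1}

Text stream:
i=0 'a': node 0→0
i=1 'b': node 0→1
i=2 'c': node 1→2
i=3 'b': node 2→3  ** P0@[1:3]
i=4 'c': node 3→6 (fail-walked)
i=5 'b': node 6→3 (fail-walked)  ** P0@[3:5]
i=6 'c': node 3→6 (fail-walked)
i=7 'c': node 6→7
i=8 'a': node 7→8  ** P1@[4:8]
i=9 'b': node 8→1 (fail-walked)
i=10 'c': node 1→2
i=11 'b': node 2→3  ** P0@[9:11]
i=12 'b': node 3→1 (fail-walked)
i=13 'c': node 1→2
i=14 'b': node 2→3  ** P0@[12:14]
i=15 'c': node 3→6 (fail-walked)
i=16 'a': node 6→0 (fail-walked)
i=17 'c': node 0→4
i=18 'b': node 4→5
i=19 'c': node 5→6
i=20 'c': node 6→7
i=21 'a': node 7→8  ** P1@[17:21]
i=22 'b': node 8→1 (fail-walked)
i=23 'c': node 1→2
i=24 'b': node 2→3  ** P0@[22:24]
i=25 'c': node 3→6 (fail-walked)
i=26 'b': node 6→3 (fail-walked)  ** P0@[24:26]

Result: [[3,0],[5,0],[8,1],[11,0],[14,0],[21,1],[24,0],[26,0]]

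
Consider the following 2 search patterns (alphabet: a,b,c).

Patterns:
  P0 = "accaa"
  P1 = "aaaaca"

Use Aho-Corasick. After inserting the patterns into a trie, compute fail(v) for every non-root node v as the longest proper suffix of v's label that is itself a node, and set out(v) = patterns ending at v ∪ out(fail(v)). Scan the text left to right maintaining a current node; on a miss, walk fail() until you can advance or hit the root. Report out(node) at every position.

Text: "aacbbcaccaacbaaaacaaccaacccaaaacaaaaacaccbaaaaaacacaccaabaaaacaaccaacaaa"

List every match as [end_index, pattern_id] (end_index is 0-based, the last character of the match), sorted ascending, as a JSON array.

Build automaton:
Trie (insert patterns):
  n0 'ε': a→1
  n1 'a': a→6 c→2
  n2 'ac': c→3
  n3 'acc': a→4
  n4 'acca': a→5
  n5 'accaa': ·  ←P0
  n6 'aa': a→7
  n7 'aaa': a→8
  n8 'aaaa': c→9
  n9 'aaaac': a→10
  n10 'aaaaca': ·  ←P1

Failure links (BFS by depth):
  fail(1) 'a': from fail(0)=0 chase 'a': 0 ⇒ 0;  out=∅∪out(0)=∅
  fail(2) 'ac': from fail(1)=0 chase 'c': 0 ⇒ 0;  out=∅∪out(0)=∅
  fail(6) 'aa': from fail(1)=0 chase 'a': 0 ⇒ 1;  out=∅∪out(1)=∅
  fail(3) 'acc': from fail(2)=0 chase 'c': 0 ⇒ 0;  out=∅∪out(0)=∅
  fail(7) 'aaa': from fail(6)=1 chase 'a': 1 ⇒ 6;  out=∅∪out(6)=∅
  fail(4) 'acca': from fail(3)=0 chase 'a': 0 ⇒ 1;  out=∅∪out(1)=∅
  fail(8) 'aaaa': from fail(7)=6 chase 'a': 6 ⇒ 7;  out=∅∪out(7)=∅
  fail(5) 'accaa': from fail(4)=1 chase 'a': 1 ⇒ 6;  out={0}∪out(6)={0}
  fail(9) 'aaaac': from fail(8)=7 chase 'c': 7→6→1 ⇒ 2;  out=∅∪out(2)=∅
  fail(10) 'aaaaca': from fail(9)=2 chase 'a': 2→0 ⇒ 1;  out={1}∪out(1)={1}

Text stream:
pos 0 'a': at 1
pos 1 'a': at 6
pos 2 'c': at 2 ·f
pos 3 'b': at 0 ·f
pos 4 'b': at 0
pos 5 'c': at 0
pos 6 'a': at 1
pos 7 'c': at 2
pos 8 'c': at 3
pos 9 'a': at 4
pos 10 'a': at 5  ** P0@[6:10]
pos 11 'c': at 2 ·f
pos 12 'b': at 0 ·f
pos 13 'a': at 1
pos 14 'a': at 6
pos 15 'a': at 7
pos 16 'a': at 8
pos 17 'c': at 9
pos 18 'a': at 10  ** P1@[13:18]
pos 19 'a': at 6 ·f
pos 20 'c': at 2 ·f
pos 21 'c': at 3
pos 22 'a': at 4
pos 23 'a': at 5  ** P0@[19:23]
pos 24 'c': at 2 ·f
pos 25 'c': at 3
pos 26 'c': at 0 ·f
pos 27 'a': at 1
pos 28 'a': at 6
pos 29 'a': at 7
pos 30 'a': at 8
pos 31 'c': at 9
pos 32 'a': at 10  ** P1@[27:32]
pos 33 'a': at 6 ·f
pos 34 'a': at 7
pos 35 'a': at 8
pos 36 'a': at 8 ·f
pos 37 'c': at 9
pos 38 'a': at 10  ** P1@[33:38]
pos 39 'c': at 2 ·f
pos 40 'c': at 3
pos 41 'b': at 0 ·f
pos 42 'a': at 1
pos 43 'a': at 6
pos 44 'a': at 7
pos 45 'a': at 8
pos 46 'a': at 8 ·f
pos 47 'a': at 8 ·f
pos 48 'c': at 9
pos 49 'a': at 10  ** P1@[44:49]
pos 50 'c': at 2 ·f
pos 51 'a': at 1 ·f
pos 52 'c': at 2
pos 53 'c': at 3
pos 54 'a': at 4
pos 55 'a': at 5  ** P0@[51:55]
pos 56 'b': at 0 ·f
pos 57 'a': at 1
pos 58 'a': at 6
pos 59 'a': at 7
pos 60 'a': at 8
pos 61 'c': at 9
pos 62 'a': at 10  ** P1@[57:62]
pos 63 'a': at 6 ·f
pos 64 'c': at 2 ·f
pos 65 'c': at 3
pos 66 'a': at 4
pos 67 'a': at 5  ** P0@[63:67]
pos 68 'c': at 2 ·f
pos 69 'a': at 1 ·f
pos 70 'a': at 6
pos 71 'a': at 7

Result: [[10,0],[18,1],[23,0],[32,1],[38,1],[49,1],[55,0],[62,1],[67,0]]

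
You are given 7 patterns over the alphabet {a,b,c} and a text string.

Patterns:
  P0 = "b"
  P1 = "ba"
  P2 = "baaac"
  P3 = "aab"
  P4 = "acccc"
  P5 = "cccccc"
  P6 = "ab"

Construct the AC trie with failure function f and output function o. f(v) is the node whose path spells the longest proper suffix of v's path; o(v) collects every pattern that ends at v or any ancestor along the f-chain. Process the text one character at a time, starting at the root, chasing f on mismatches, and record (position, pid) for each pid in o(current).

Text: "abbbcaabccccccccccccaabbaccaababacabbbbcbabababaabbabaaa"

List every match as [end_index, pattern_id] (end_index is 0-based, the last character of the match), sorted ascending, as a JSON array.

Build automaton:
Trie (insert patterns):
  0='ε' goto a→6 b→1 c→13
  1='b' goto a→2  [P0 ends]
  2='ba' goto a→3  [P1 ends]
  3='baa' goto a→4
  4='baaa' goto c→5
  5='baaac' goto ·  [P2 ends]
  6='a' goto a→7 b→19 c→9
  7='aa' goto b→8
  8='aab' goto ·  [P3 ends]
  9='ac' goto c→10
  10='acc' goto c→11
  11='accc' goto c→12
  12='acccc' goto ·  [P4 ends]
  13='c' goto c→14
  14='cc' goto c→15
  15='ccc' goto c→16
  16='cccc' goto c→17
  17='ccccc' goto c→18
  18='cccccc' goto ·  [P5 ends]
  19='ab' goto ·  [P6 ends]

Failure links (BFS by depth):
  fail(1) 'b': from fail(0)=0 chase 'b': 0 ⇒ 0;  out={0}∪out(0)={0}
  fail(6) 'a': from fail(0)=0 chase 'a': 0 ⇒ 0;  out=∅∪out(0)=∅
  fail(13) 'c': from fail(0)=0 chase 'c': 0 ⇒ 0;  out=∅∪out(0)=∅
  fail(2) 'ba': from fail(1)=0 chase 'a': 0 ⇒ 6;  out={1}∪out(6)={1}
  fail(7) 'aa': from fail(6)=0 chase 'a': 0 ⇒ 6;  out=∅∪out(6)=∅
  fail(9) 'ac': from fail(6)=0 chase 'c': 0 ⇒ 13;  out=∅∪out(13)=∅
  fail(14) 'cc': from fail(13)=0 chase 'c': 0 ⇒ 13;  out=∅∪out(13)=∅
  fail(19) 'ab': from fail(6)=0 chase 'b': 0 ⇒ 1;  out={6}∪out(1)={0,6}
  fail(3) 'baa': from fail(2)=6 chase 'a': 6 ⇒ 7;  out=∅∪out(7)=∅
  fail(8) 'aab': from fail(7)=6 chase 'b': 6 ⇒ 19;  out={3}∪out(19)={0,3,6}
  fail(10) 'acc': from fail(9)=13 chase 'c': 13 ⇒ 14;  out=∅∪out(14)=∅
  fail(15) 'ccc': from fail(14)=13 chase 'c': 13 ⇒ 14;  out=∅∪out(14)=∅
  fail(4) 'baaa': from fail(3)=7 chase 'a': 7→6 ⇒ 7;  out=∅∪out(7)=∅
  fail(11) 'accc': from fail(10)=14 chase 'c': 14 ⇒ 15;  out=∅∪out(15)=∅
  fail(16) 'cccc': from fail(15)=14 chase 'c': 14 ⇒ 15;  out=∅∪out(15)=∅
  fail(5) 'baaac': from fail(4)=7 chase 'c': 7→6 ⇒ 9;  out={2}∪out(9)={2}
  fail(12) 'acccc': from fail(11)=15 chase 'c': 15 ⇒ 16;  out={4}∪out(16)={4}
  fail(17) 'ccccc': from fail(16)=15 chase 'c': 15 ⇒ 16;  out=∅∪out(16)=∅
  fail(18) 'cccccc': from fail(17)=16 chase 'c': 16 ⇒ 17;  out={5}∪out(17)={5}

Text stream:
[0] read 'a'  n0⇒n6
[1] read 'b'  n6⇒n19  → match P0@[1:1],P6@[0:1]
[2] read 'b'  n19⇒n1 (via fail)  → match P0@[2:2]
[3] read 'b'  n1⇒n1 (via fail)  → match P0@[3:3]
[4] read 'c'  n1⇒n13 (via fail)
[5] read 'a'  n13⇒n6 (via fail)
[6] read 'a'  n6⇒n7
[7] read 'b'  n7⇒n8  → match P0@[7:7],P3@[5:7],P6@[6:7]
[8] read 'c'  n8⇒n13 (via fail)
[9] read 'c'  n13⇒n14
[10] read 'c'  n14⇒n15
[11] read 'c'  n15⇒n16
[12] read 'c'  n16⇒n17
[13] read 'c'  n17⇒n18  → match P5@[8:13]
[14] read 'c'  n18⇒n18 (via fail)  → match P5@[9:14]
[15] read 'c'  n18⇒n18 (via fail)  → match P5@[10:15]
[16] read 'c'  n18⇒n18 (via fail)  → match P5@[11:16]
[17] read 'c'  n18⇒n18 (via fail)  → match P5@[12:17]
[18] read 'c'  n18⇒n18 (via fail)  → match P5@[13:18]
[19] read 'c'  n18⇒n18 (via fail)  → match P5@[14:19]
[20] read 'a'  n18⇒n6 (via fail)
[21] read 'a'  n6⇒n7
[22] read 'b'  n7⇒n8  → match P0@[22:22],P3@[20:22],P6@[21:22]
[23] read 'b'  n8⇒n1 (via fail)  → match P0@[23:23]
[24] read 'a'  n1⇒n2  → match P1@[23:24]
[25] read 'c'  n2⇒n9 (via fail)
[26] read 'c'  n9⇒n10
[27] read 'a'  n10⇒n6 (via fail)
[28] read 'a'  n6⇒n7
[29] read 'b'  n7⇒n8  → match P0@[29:29],P3@[27:29],P6@[28:29]
[30] read 'a'  n8⇒n2 (via fail)  → match P1@[29:30]
[31] read 'b'  n2⇒n19 (via fail)  → match P0@[31:31],P6@[30:31]
[32] read 'a'  n19⇒n2 (via fail)  → match P1@[31:32]
[33] read 'c'  n2⇒n9 (via fail)
[34] read 'a'  n9⇒n6 (via fail)
[35] read 'b'  n6⇒n19  → match P0@[35:35],P6@[34:35]
[36] read 'b'  n19⇒n1 (via fail)  → match P0@[36:36]
[37] read 'b'  n1⇒n1 (via fail)  → match P0@[37:37]
[38] read 'b'  n1⇒n1 (via fail)  → match P0@[38:38]
[39] read 'c'  n1⇒n13 (via fail)
[40] read 'b'  n13⇒n1 (via fail)  → match P0@[40:40]
[41] read 'a'  n1⇒n2  → match P1@[40:41]
[42] read 'b'  n2⇒n19 (via fail)  → match P0@[42:42],P6@[41:42]
[43] read 'a'  n19⇒n2 (via fail)  → match P1@[42:43]
[44] read 'b'  n2⇒n19 (via fail)  → match P0@[44:44],P6@[43:44]
[45] read 'a'  n19⇒n2 (via fail)  → match P1@[44:45]
[46] read 'b'  n2⇒n19 (via fail)  → match P0@[46:46],P6@[45:46]
[47] read 'a'  n19⇒n2 (via fail)  → match P1@[46:47]
[48] read 'a'  n2⇒n3
[49] read 'b'  n3⇒n8 (via fail)  → match P0@[49:49],P3@[47:49],P6@[48:49]
[50] read 'b'  n8⇒n1 (via fail)  → match P0@[50:50]
[51] read 'a'  n1⇒n2  → match P1@[50:51]
[52] read 'b'  n2⇒n19 (via fail)  → match P0@[52:52],P6@[51:52]
[53] read 'a'  n19⇒n2 (via fail)  → match P1@[52:53]
[54] read 'a'  n2⇒n3
[55] read 'a'  n3⇒n4

All matches (sorted): [[1,0],[1,6],[2,0],[3,0],[7,0],[7,3],[7,6],[13,5],[14,5],[15,5],[16,5],[17,5],[18,5],[19,5],[22,0],[22,3],[22,6],[23,0],[24,1],[29,0],[29,3],[29,6],[30,1],[31,0],[31,6],[32,1],[35,0],[35,6],[36,0],[37,0],[38,0],[40,0],[41,1],[42,0],[42,6],[43,1],[44,0],[44,6],[45,1],[46,0],[46,6],[47,1],[49,0],[49,3],[49,6],[50,0],[51,1],[52,0],[52,6],[53,1]]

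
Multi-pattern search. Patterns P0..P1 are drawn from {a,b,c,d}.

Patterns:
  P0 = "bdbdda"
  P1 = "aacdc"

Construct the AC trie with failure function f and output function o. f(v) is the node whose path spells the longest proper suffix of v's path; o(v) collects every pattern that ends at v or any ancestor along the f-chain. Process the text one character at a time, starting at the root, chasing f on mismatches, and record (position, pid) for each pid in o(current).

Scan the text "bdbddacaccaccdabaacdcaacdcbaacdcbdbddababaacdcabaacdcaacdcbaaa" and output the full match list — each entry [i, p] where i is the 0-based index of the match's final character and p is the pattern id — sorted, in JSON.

Build automaton:
Trie nodes:
  0='ε' goto a→7 b→1
  1='b' goto d→2
  2='bd' goto b→3
  3='bdb' goto d→4
  4='bdbd' goto d→5
  5='bdbdd' goto a→6
  6='bdbdda' goto ·  [P0 ends]
  7='a' goto a→8
  8='aa' goto c→9
  9='aac' goto d→10
  10='aacd' goto c→11
  11='aacdc' goto ·  [P1 ends]

BFS fail/out derivation:
  n1('b'): parent n0 fail=0; on 'b' 0 → fail=0;  out ∅∪∅=∅
  n7('a'): parent n0 fail=0; on 'a' 0 → fail=0;  out ∅∪∅=∅
  n2('bd'): parent n1 fail=0; on 'd' 0 → fail=0;  out ∅∪∅=∅
  n8('aa'): parent n7 fail=0; on 'a' 0 → fail=7;  out ∅∪∅=∅
  n3('bdb'): parent n2 fail=0; on 'b' 0 → fail=1;  out ∅∪∅=∅
  n9('aac'): parent n8 fail=7; on 'c' 7→0 → fail=0;  out ∅∪∅=∅
  n4('bdbd'): parent n3 fail=1; on 'd' 1 → fail=2;  out ∅∪∅=∅
  n10('aacd'): parent n9 fail=0; on 'd' 0 → fail=0;  out ∅∪∅=∅
  n5('bdbdd'): parent n4 fail=2; on 'd' 2→0 → fail=0;  out ∅∪∅=∅
  n11('aacdc'): parent n10 fail=0; on 'c' 0 → fail=0;  out {1}∪∅={1}
  n6('bdbdda'): parent n5 fail=0; on 'a' 0 → fail=7;  out {0}∪∅={0}

Run:
i=0 'b': node 0→1
i=1 'd': node 1→2
i=2 'b': node 2→3
i=3 'd': node 3→4
i=4 'd': node 4→5
i=5 'a': node 5→6  emit P0@[0:5]
i=6 'c': node 6→0 (via fail)
i=7 'a': node 0→7
i=8 'c': node 7→0 (via fail)
i=9 'c': node 0→0
i=10 'a': node 0→7
i=11 'c': node 7→0 (via fail)
i=12 'c': node 0→0
i=13 'd': node 0→0
i=14 'a': node 0→7
i=15 'b': node 7→1 (via fail)
i=16 'a': node 1→7 (via fail)
i=17 'a': node 7→8
i=18 'c': node 8→9
i=19 'd': node 9→10
i=20 'c': node 10→11  emit P1@[16:20]
i=21 'a': node 11→7 (via fail)
i=22 'a': node 7→8
i=23 'c': node 8→9
i=24 'd': node 9→10
i=25 'c': node 10→11  emit P1@[21:25]
i=26 'b': node 11→1 (via fail)
i=27 'a': node 1→7 (via fail)
i=28 'a': node 7→8
i=29 'c': node 8→9
i=30 'd': node 9→10
i=31 'c': node 10→11  emit P1@[27:31]
i=32 'b': node 11→1 (via fail)
i=33 'd': node 1→2
i=34 'b': node 2→3
i=35 'd': node 3→4
i=36 'd': node 4→5
i=37 'a': node 5→6  emit P0@[32:37]
i=38 'b': node 6→1 (via fail)
i=39 'a': node 1→7 (via fail)
i=40 'b': node 7→1 (via fail)
i=41 'a': node 1→7 (via fail)
i=42 'a': node 7→8
i=43 'c': node 8→9
i=44 'd': node 9→10
i=45 'c': node 10→11  emit P1@[41:45]
i=46 'a': node 11→7 (via fail)
i=47 'b': node 7→1 (via fail)
i=48 'a': node 1→7 (via fail)
i=49 'a': node 7→8
i=50 'c': node 8→9
i=51 'd': node 9→10
i=52 'c': node 10→11  emit P1@[48:52]
i=53 'a': node 11→7 (via fail)
i=54 'a': node 7→8
i=55 'c': node 8→9
i=56 'd': node 9→10
i=57 'c': node 10→11  emit P1@[53:57]
i=58 'b': node 11→1 (via fail)
i=59 'a': node 1→7 (via fail)
i=60 'a': node 7→8
i=61 'a': node 8→8 (via fail)

All matches (sorted): [[5,0],[20,1],[25,1],[31,1],[37,0],[45,1],[52,1],[57,1]]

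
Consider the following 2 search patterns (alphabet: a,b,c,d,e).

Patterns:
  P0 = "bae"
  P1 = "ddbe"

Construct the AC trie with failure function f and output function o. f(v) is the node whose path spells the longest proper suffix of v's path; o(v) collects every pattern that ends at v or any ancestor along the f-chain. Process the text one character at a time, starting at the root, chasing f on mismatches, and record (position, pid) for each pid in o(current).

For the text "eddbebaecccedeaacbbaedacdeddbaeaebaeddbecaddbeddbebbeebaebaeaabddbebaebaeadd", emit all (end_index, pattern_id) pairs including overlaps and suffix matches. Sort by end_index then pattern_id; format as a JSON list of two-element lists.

Construct AC machine:
Trie (insert patterns):
  0='ε' goto b→1 d→4
  1='b' goto a→2
  2='ba' goto e→3
  3='bae' goto ·  [P0 ends]
  4='d' goto d→5
  5='dd' goto b→6
  6='ddb' goto e→7
  7='ddbe' goto ·  [P1 ends]

Failure links (BFS by depth):
  n1('b'): parent n0 fail=0; on 'b' 0 → fail=0;  out ∅∪∅=∅
  n4('d'): parent n0 fail=0; on 'd' 0 → fail=0;  out ∅∪∅=∅
  n2('ba'): parent n1 fail=0; on 'a' 0 → fail=0;  out ∅∪∅=∅
  n5('dd'): parent n4 fail=0; on 'd' 0 → fail=4;  out ∅∪∅=∅
  n3('bae'): parent n2 fail=0; on 'e' 0 → fail=0;  out {0}∪∅={0}
  n6('ddb'): parent n5 fail=4; on 'b' 4→0 → fail=1;  out ∅∪∅=∅
  n7('ddbe'): parent n6 fail=1; on 'e' 1→0 → fail=0;  out {1}∪∅={1}

Scan:
pos 0 'e': at 0
pos 1 'd': at 4
pos 2 'd': at 5
pos 3 'b': at 6
pos 4 'e': at 7  → match P1@[1:4]
pos 5 'b': at 1 (fail-walked)
pos 6 'a': at 2
pos 7 'e': at 3  → match P0@[5:7]
pos 8 'c': at 0 (fail-walked)
pos 9 'c': at 0
pos 10 'c': at 0
pos 11 'e': at 0
pos 12 'd': at 4
pos 13 'e': at 0 (fail-walked)
pos 14 'a': at 0
pos 15 'a': at 0
pos 16 'c': at 0
pos 17 'b': at 1
pos 18 'b': at 1 (fail-walked)
pos 19 'a': at 2
pos 20 'e': at 3  → match P0@[18:20]
pos 21 'd': at 4 (fail-walked)
pos 22 'a': at 0 (fail-walked)
pos 23 'c': at 0
pos 24 'd': at 4
pos 25 'e': at 0 (fail-walked)
pos 26 'd': at 4
pos 27 'd': at 5
pos 28 'b': at 6
pos 29 'a': at 2 (fail-walked)
pos 30 'e': at 3  → match P0@[28:30]
pos 31 'a': at 0 (fail-walked)
pos 32 'e': at 0
pos 33 'b': at 1
pos 34 'a': at 2
pos 35 'e': at 3  → match P0@[33:35]
pos 36 'd': at 4 (fail-walked)
pos 37 'd': at 5
pos 38 'b': at 6
pos 39 'e': at 7  → match P1@[36:39]
pos 40 'c': at 0 (fail-walked)
pos 41 'a': at 0
pos 42 'd': at 4
pos 43 'd': at 5
pos 44 'b': at 6
pos 45 'e': at 7  → match P1@[42:45]
pos 46 'd': at 4 (fail-walked)
pos 47 'd': at 5
pos 48 'b': at 6
pos 49 'e': at 7  → match P1@[46:49]
pos 50 'b': at 1 (fail-walked)
pos 51 'b': at 1 (fail-walked)
pos 52 'e': at 0 (fail-walked)
pos 53 'e': at 0
pos 54 'b': at 1
pos 55 'a': at 2
pos 56 'e': at 3  → match P0@[54:56]
pos 57 'b': at 1 (fail-walked)
pos 58 'a': at 2
pos 59 'e': at 3  → match P0@[57:59]
pos 60 'a': at 0 (fail-walked)
pos 61 'a': at 0
pos 62 'b': at 1
pos 63 'd': at 4 (fail-walked)
pos 64 'd': at 5
pos 65 'b': at 6
pos 66 'e': at 7  → match P1@[63:66]
pos 67 'b': at 1 (fail-walked)
pos 68 'a': at 2
pos 69 'e': at 3  → match P0@[67:69]
pos 70 'b': at 1 (fail-walked)
pos 71 'a': at 2
pos 72 'e': at 3  → match P0@[70:72]
pos 73 'a': at 0 (fail-walked)
pos 74 'd': at 4
pos 75 'd': at 5

Matches: [[4,1],[7,0],[20,0],[30,0],[35,0],[39,1],[45,1],[49,1],[56,0],[59,0],[66,1],[69,0],[72,0]]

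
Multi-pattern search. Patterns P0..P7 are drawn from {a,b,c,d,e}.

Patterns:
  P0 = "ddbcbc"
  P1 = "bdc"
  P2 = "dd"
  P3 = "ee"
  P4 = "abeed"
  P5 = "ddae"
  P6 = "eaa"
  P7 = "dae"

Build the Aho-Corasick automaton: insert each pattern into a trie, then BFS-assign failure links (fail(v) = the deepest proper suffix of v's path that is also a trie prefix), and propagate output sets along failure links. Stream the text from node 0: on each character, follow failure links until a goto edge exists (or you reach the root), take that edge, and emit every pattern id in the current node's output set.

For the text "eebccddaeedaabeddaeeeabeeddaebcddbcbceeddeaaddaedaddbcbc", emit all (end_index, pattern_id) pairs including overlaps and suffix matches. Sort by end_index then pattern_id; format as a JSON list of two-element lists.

Construct AC machine:
Trie nodes:
  n0 'ε': a→12 b→7 d→1 e→10
  n1 'd': a→21 d→2
  n2 'dd': a→17 b→3  [P2 ends]
  n3 'ddb': c→4
  n4 'ddbc': b→5
  n5 'ddbcb': c→6
  n6 'ddbcbc': ·  [P0 ends]
  n7 'b': d→8
  n8 'bd': c→9
  n9 'bdc': ·  [P1 ends]
  n10 'e': a→19 e→11
  n11 'ee': ·  [P3 ends]
  n12 'a': b→13
  n13 'ab': e→14
  n14 'abe': e→15
  n15 'abee': d→16
  n16 'abeed': ·  [P4 ends]
  n17 'dda': e→18
  n18 'ddae': ·  [P5 ends]
  n19 'ea': a→20
  n20 'eaa': ·  [P6 ends]
  n21 'da': e→22
  n22 'dae': ·  [P7 ends]

Failure links (BFS by depth):
  n1('d'): parent n0 fail=0; on 'd' 0 → fail=0;  out ∅∪∅=∅
  n7('b'): parent n0 fail=0; on 'b' 0 → fail=0;  out ∅∪∅=∅
  n10('e'): parent n0 fail=0; on 'e' 0 → fail=0;  out ∅∪∅=∅
  n12('a'): parent n0 fail=0; on 'a' 0 → fail=0;  out ∅∪∅=∅
  n2('dd'): parent n1 fail=0; on 'd' 0 → fail=1;  out {2}∪∅={2}
  n8('bd'): parent n7 fail=0; on 'd' 0 → fail=1;  out ∅∪∅=∅
  n11('ee'): parent n10 fail=0; on 'e' 0 → fail=10;  out {3}∪∅={3}
  n13('ab'): parent n12 fail=0; on 'b' 0 → fail=7;  out ∅∪∅=∅
  n19('ea'): parent n10 fail=0; on 'a' 0 → fail=12;  out ∅∪∅=∅
  n21('da'): parent n1 fail=0; on 'a' 0 → fail=12;  out ∅∪∅=∅
  n3('ddb'): parent n2 fail=1; on 'b' 1→0 → fail=7;  out ∅∪∅=∅
  n9('bdc'): parent n8 fail=1; on 'c' 1→0 → fail=0;  out {1}∪∅={1}
  n14('abe'): parent n13 fail=7; on 'e' 7→0 → fail=10;  out ∅∪∅=∅
  n17('dda'): parent n2 fail=1; on 'a' 1 → fail=21;  out ∅∪∅=∅
  n20('eaa'): parent n19 fail=12; on 'a' 12→0 → fail=12;  out {6}∪∅={6}
  n22('dae'): parent n21 fail=12; on 'e' 12→0 → fail=10;  out {7}∪∅={7}
  n4('ddbc'): parent n3 fail=7; on 'c' 7→0 → fail=0;  out ∅∪∅=∅
  n15('abee'): parent n14 fail=10; on 'e' 10 → fail=11;  out ∅∪{3}={3}
  n18('ddae'): parent n17 fail=21; on 'e' 21 → fail=22;  out {5}∪{7}={5,7}
  n5('ddbcb'): parent n4 fail=0; on 'b' 0 → fail=7;  out ∅∪∅=∅
  n16('abeed'): parent n15 fail=11; on 'd' 11→10→0 → fail=1;  out {4}∪∅={4}
  n6('ddbcbc'): parent n5 fail=7; on 'c' 7→0 → fail=0;  out {0}∪∅={0}

Run:
pos 0 'e': at 10
pos 1 'e': at 11  → match P3@[0:1]
pos 2 'b': at 7 (fail-walked)
pos 3 'c': at 0 (fail-walked)
pos 4 'c': at 0
pos 5 'd': at 1
pos 6 'd': at 2  → match P2@[5:6]
pos 7 'a': at 17
pos 8 'e': at 18  → match P5@[5:8],P7@[6:8]
pos 9 'e': at 11 (fail-walked)  → match P3@[8:9]
pos 10 'd': at 1 (fail-walked)
pos 11 'a': at 21
pos 12 'a': at 12 (fail-walked)
pos 13 'b': at 13
pos 14 'e': at 14
pos 15 'd': at 1 (fail-walked)
pos 16 'd': at 2  → match P2@[15:16]
pos 17 'a': at 17
pos 18 'e': at 18  → match P5@[15:18],P7@[16:18]
pos 19 'e': at 11 (fail-walked)  → match P3@[18:19]
pos 20 'e': at 11 (fail-walked)  → match P3@[19:20]
pos 21 'a': at 19 (fail-walked)
pos 22 'b': at 13 (fail-walked)
pos 23 'e': at 14
pos 24 'e': at 15  → match P3@[23:24]
pos 25 'd': at 16  → match P4@[21:25]
pos 26 'd': at 2 (fail-walked)  → match P2@[25:26]
pos 27 'a': at 17
pos 28 'e': at 18  → match P5@[25:28],P7@[26:28]
pos 29 'b': at 7 (fail-walked)
pos 30 'c': at 0 (fail-walked)
pos 31 'd': at 1
pos 32 'd': at 2  → match P2@[31:32]
pos 33 'b': at 3
pos 34 'c': at 4
pos 35 'b': at 5
pos 36 'c': at 6  → match P0@[31:36]
pos 37 'e': at 10 (fail-walked)
pos 38 'e': at 11  → match P3@[37:38]
pos 39 'd': at 1 (fail-walked)
pos 40 'd': at 2  → match P2@[39:40]
pos 41 'e': at 10 (fail-walked)
pos 42 'a': at 19
pos 43 'a': at 20  → match P6@[41:43]
pos 44 'd': at 1 (fail-walked)
pos 45 'd': at 2  → match P2@[44:45]
pos 46 'a': at 17
pos 47 'e': at 18  → match P5@[44:47],P7@[45:47]
pos 48 'd': at 1 (fail-walked)
pos 49 'a': at 21
pos 50 'd': at 1 (fail-walked)
pos 51 'd': at 2  → match P2@[50:51]
pos 52 'b': at 3
pos 53 'c': at 4
pos 54 'b': at 5
pos 55 'c': at 6  → match P0@[50:55]

All matches (sorted): [[1,3],[6,2],[8,5],[8,7],[9,3],[16,2],[18,5],[18,7],[19,3],[20,3],[24,3],[25,4],[26,2],[28,5],[28,7],[32,2],[36,0],[38,3],[40,2],[43,6],[45,2],[47,5],[47,7],[51,2],[55,0]]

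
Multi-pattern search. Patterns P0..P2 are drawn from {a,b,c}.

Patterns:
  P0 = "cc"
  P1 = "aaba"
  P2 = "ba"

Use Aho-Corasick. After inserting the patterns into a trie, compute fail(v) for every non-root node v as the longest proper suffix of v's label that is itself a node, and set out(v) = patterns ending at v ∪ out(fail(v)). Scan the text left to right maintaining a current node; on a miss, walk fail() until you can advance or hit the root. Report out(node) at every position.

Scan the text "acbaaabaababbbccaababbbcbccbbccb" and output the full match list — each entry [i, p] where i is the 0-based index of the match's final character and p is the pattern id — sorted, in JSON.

Build automaton:
Trie nodes:
  0='ε' goto a→3 b→7 c→1
  1='c' goto c→2
  2='cc' goto ·  ←P0
  3='a' goto a→4
  4='aa' goto b→5
  5='aab' goto a→6
  6='aaba' goto ·  ←P1
  7='b' goto a→8
  8='ba' goto ·  ←P2

BFS fail/out derivation:
  fail(1) 'c': from fail(0)=0 chase 'c': 0 ⇒ 0;  out=∅∪out(0)=∅
  fail(3) 'a': from fail(0)=0 chase 'a': 0 ⇒ 0;  out=∅∪out(0)=∅
  fail(7) 'b': from fail(0)=0 chase 'b': 0 ⇒ 0;  out=∅∪out(0)=∅
  fail(2) 'cc': from fail(1)=0 chase 'c': 0 ⇒ 1;  out={0}∪out(1)={0}
  fail(4) 'aa': from fail(3)=0 chase 'a': 0 ⇒ 3;  out=∅∪out(3)=∅
  fail(8) 'ba': from fail(7)=0 chase 'a': 0 ⇒ 3;  out={2}∪out(3)={2}
  fail(5) 'aab': from fail(4)=3 chase 'b': 3→0 ⇒ 7;  out=∅∪out(7)=∅
  fail(6) 'aaba': from fail(5)=7 chase 'a': 7 ⇒ 8;  out={1}∪out(8)={1,2}

Run:
[0] read 'a'  n0⇒n3
[1] read 'c'  n3⇒n1 ·f
[2] read 'b'  n1⇒n7 ·f
[3] read 'a'  n7⇒n8  emit P2@[2:3]
[4] read 'a'  n8⇒n4 ·f
[5] read 'a'  n4⇒n4 ·f
[6] read 'b'  n4⇒n5
[7] read 'a'  n5⇒n6  emit P1@[4:7],P2@[6:7]
[8] read 'a'  n6⇒n4 ·f
[9] read 'b'  n4⇒n5
[10] read 'a'  n5⇒n6  emit P1@[7:10],P2@[9:10]
[11] read 'b'  n6⇒n7 ·f
[12] read 'b'  n7⇒n7 ·f
[13] read 'b'  n7⇒n7 ·f
[14] read 'c'  n7⇒n1 ·f
[15] read 'c'  n1⇒n2  emit P0@[14:15]
[16] read 'a'  n2⇒n3 ·f
[17] read 'a'  n3⇒n4
[18] read 'b'  n4⇒n5
[19] read 'a'  n5⇒n6  emit P1@[16:19],P2@[18:19]
[20] read 'b'  n6⇒n7 ·f
[21] read 'b'  n7⇒n7 ·f
[22] read 'b'  n7⇒n7 ·f
[23] read 'c'  n7⇒n1 ·f
[24] read 'b'  n1⇒n7 ·f
[25] read 'c'  n7⇒n1 ·f
[26] read 'c'  n1⇒n2  emit P0@[25:26]
[27] read 'b'  n2⇒n7 ·f
[28] read 'b'  n7⇒n7 ·f
[29] read 'c'  n7⇒n1 ·f
[30] read 'c'  n1⇒n2  emit P0@[29:30]
[31] read 'b'  n2⇒n7 ·f

Result: [[3,2],[7,1],[7,2],[10,1],[10,2],[15,0],[19,1],[19,2],[26,0],[30,0]]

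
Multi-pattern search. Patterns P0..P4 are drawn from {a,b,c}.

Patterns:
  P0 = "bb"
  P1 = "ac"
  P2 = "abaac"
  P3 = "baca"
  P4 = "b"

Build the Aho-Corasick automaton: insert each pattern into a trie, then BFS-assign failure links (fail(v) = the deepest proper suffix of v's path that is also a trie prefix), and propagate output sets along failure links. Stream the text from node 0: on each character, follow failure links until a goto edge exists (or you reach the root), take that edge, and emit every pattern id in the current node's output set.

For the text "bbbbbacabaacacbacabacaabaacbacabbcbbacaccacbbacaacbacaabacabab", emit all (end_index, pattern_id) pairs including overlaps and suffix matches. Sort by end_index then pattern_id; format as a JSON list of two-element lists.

Construct AC machine:
Trie (insert patterns):
  0='ε' goto a→3 b→1
  1='b' goto a→9 b→2  [P4 ends]
  2='bb' goto ·  [P0 ends]
  3='a' goto b→5 c→4
  4='ac' goto ·  [P1 ends]
  5='ab' goto a→6
  6='aba' goto a→7
  7='abaa' goto c→8
  8='abaac' goto ·  [P2 ends]
  9='ba' goto c→10
  10='bac' goto a→11
  11='baca' goto ·  [P3 ends]

BFS fail/out derivation:
  n1('b'): parent n0 fail=0; on 'b' 0 → fail=0;  out {4}∪∅={4}
  n3('a'): parent n0 fail=0; on 'a' 0 → fail=0;  out ∅∪∅=∅
  n2('bb'): parent n1 fail=0; on 'b' 0 → fail=1;  out {0}∪{4}={0,4}
  n4('ac'): parent n3 fail=0; on 'c' 0 → fail=0;  out {1}∪∅={1}
  n5('ab'): parent n3 fail=0; on 'b' 0 → fail=1;  out ∅∪{4}={4}
  n9('ba'): parent n1 fail=0; on 'a' 0 → fail=3;  out ∅∪∅=∅
  n6('aba'): parent n5 fail=1; on 'a' 1 → fail=9;  out ∅∪∅=∅
  n10('bac'): parent n9 fail=3; on 'c' 3 → fail=4;  out ∅∪{1}={1}
  n7('abaa'): parent n6 fail=9; on 'a' 9→3→0 → fail=3;  out ∅∪∅=∅
  n11('baca'): parent n10 fail=4; on 'a' 4→0 → fail=3;  out {3}∪∅={3}
  n8('abaac'): parent n7 fail=3; on 'c' 3 → fail=4;  out {2}∪{1}={1,2}

Text stream:
[0] read 'b'  n0⇒n1  emit P4@[0:0]
[1] read 'b'  n1⇒n2  emit P0@[0:1],P4@[1:1]
[2] read 'b'  n2⇒n2 (fail-walked)  emit P0@[1:2],P4@[2:2]
[3] read 'b'  n2⇒n2 (fail-walked)  emit P0@[2:3],P4@[3:3]
[4] read 'b'  n2⇒n2 (fail-walked)  emit P0@[3:4],P4@[4:4]
[5] read 'a'  n2⇒n9 (fail-walked)
[6] read 'c'  n9⇒n10  emit P1@[5:6]
[7] read 'a'  n10⇒n11  emit P3@[4:7]
[8] read 'b'  n11⇒n5 (fail-walked)  emit P4@[8:8]
[9] read 'a'  n5⇒n6
[10] read 'a'  n6⇒n7
[11] read 'c'  n7⇒n8  emit P1@[10:11],P2@[7:11]
[12] read 'a'  n8⇒n3 (fail-walked)
[13] read 'c'  n3⇒n4  emit P1@[12:13]
[14] read 'b'  n4⇒n1 (fail-walked)  emit P4@[14:14]
[15] read 'a'  n1⇒n9
[16] read 'c'  n9⇒n10  emit P1@[15:16]
[17] read 'a'  n10⇒n11  emit P3@[14:17]
[18] read 'b'  n11⇒n5 (fail-walked)  emit P4@[18:18]
[19] read 'a'  n5⇒n6
[20] read 'c'  n6⇒n10 (fail-walked)  emit P1@[19:20]
[21] read 'a'  n10⇒n11  emit P3@[18:21]
[22] read 'a'  n11⇒n3 (fail-walked)
[23] read 'b'  n3⇒n5  emit P4@[23:23]
[24] read 'a'  n5⇒n6
[25] read 'a'  n6⇒n7
[26] read 'c'  n7⇒n8  emit P1@[25:26],P2@[22:26]
[27] read 'b'  n8⇒n1 (fail-walked)  emit P4@[27:27]
[28] read 'a'  n1⇒n9
[29] read 'c'  n9⇒n10  emit P1@[28:29]
[30] read 'a'  n10⇒n11  emit P3@[27:30]
[31] read 'b'  n11⇒n5 (fail-walked)  emit P4@[31:31]
[32] read 'b'  n5⇒n2 (fail-walked)  emit P0@[31:32],P4@[32:32]
[33] read 'c'  n2⇒n0 (fail-walked)
[34] read 'b'  n0⇒n1  emit P4@[34:34]
[35] read 'b'  n1⇒n2  emit P0@[34:35],P4@[35:35]
[36] read 'a'  n2⇒n9 (fail-walked)
[37] read 'c'  n9⇒n10  emit P1@[36:37]
[38] read 'a'  n10⇒n11  emit P3@[35:38]
[39] read 'c'  n11⇒n4 (fail-walked)  emit P1@[38:39]
[40] read 'c'  n4⇒n0 (fail-walked)
[41] read 'a'  n0⇒n3
[42] read 'c'  n3⇒n4  emit P1@[41:42]
[43] read 'b'  n4⇒n1 (fail-walked)  emit P4@[43:43]
[44] read 'b'  n1⇒n2  emit P0@[43:44],P4@[44:44]
[45] read 'a'  n2⇒n9 (fail-walked)
[46] read 'c'  n9⇒n10  emit P1@[45:46]
[47] read 'a'  n10⇒n11  emit P3@[44:47]
[48] read 'a'  n11⇒n3 (fail-walked)
[49] read 'c'  n3⇒n4  emit P1@[48:49]
[50] read 'b'  n4⇒n1 (fail-walked)  emit P4@[50:50]
[51] read 'a'  n1⇒n9
[52] read 'c'  n9⇒n10  emit P1@[51:52]
[53] read 'a'  n10⇒n11  emit P3@[50:53]
[54] read 'a'  n11⇒n3 (fail-walked)
[55] read 'b'  n3⇒n5  emit P4@[55:55]
[56] read 'a'  n5⇒n6
[57] read 'c'  n6⇒n10 (fail-walked)  emit P1@[56:57]
[58] read 'a'  n10⇒n11  emit P3@[55:58]
[59] read 'b'  n11⇒n5 (fail-walked)  emit P4@[59:59]
[60] read 'a'  n5⇒n6
[61] read 'b'  n6⇒n5 (fail-walked)  emit P4@[61:61]

Matches: [[0,4],[1,0],[1,4],[2,0],[2,4],[3,0],[3,4],[4,0],[4,4],[6,1],[7,3],[8,4],[11,1],[11,2],[13,1],[14,4],[16,1],[17,3],[18,4],[20,1],[21,3],[23,4],[26,1],[26,2],[27,4],[29,1],[30,3],[31,4],[32,0],[32,4],[34,4],[35,0],[35,4],[37,1],[38,3],[39,1],[42,1],[43,4],[44,0],[44,4],[46,1],[47,3],[49,1],[50,4],[52,1],[53,3],[55,4],[57,1],[58,3],[59,4],[61,4]]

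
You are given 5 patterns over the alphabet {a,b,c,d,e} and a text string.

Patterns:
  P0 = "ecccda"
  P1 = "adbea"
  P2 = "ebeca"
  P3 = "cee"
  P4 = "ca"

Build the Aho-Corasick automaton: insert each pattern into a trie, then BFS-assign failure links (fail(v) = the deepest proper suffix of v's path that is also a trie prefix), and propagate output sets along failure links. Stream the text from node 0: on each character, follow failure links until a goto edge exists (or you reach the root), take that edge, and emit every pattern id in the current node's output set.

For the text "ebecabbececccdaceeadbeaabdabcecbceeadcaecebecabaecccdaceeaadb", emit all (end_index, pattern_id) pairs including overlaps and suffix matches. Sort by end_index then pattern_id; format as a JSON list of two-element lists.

Build automaton:
Trie (insert patterns):
  n0 'ε': a→7 c→16 e→1
  n1 'e': b→12 c→2
  n2 'ec': c→3
  n3 'ecc': c→4
  n4 'eccc': d→5
  n5 'ecccd': a→6
  n6 'ecccda': ·  [P0 ends]
  n7 'a': d→8
  n8 'ad': b→9
  n9 'adb': e→10
  n10 'adbe': a→11
  n11 'adbea': ·  [P1 ends]
  n12 'eb': e→13
  n13 'ebe': c→14
  n14 'ebec': a→15
  n15 'ebeca': ·  [P2 ends]
  n16 'c': a→19 e→17
  n17 'ce': e→18
  n18 'cee': ·  [P3 ends]
  n19 'ca': ·  [P4 ends]

Failure links (BFS by depth):
  n1('e'): parent n0 fail=0; on 'e' 0 → fail=0;  out ∅∪∅=∅
  n7('a'): parent n0 fail=0; on 'a' 0 → fail=0;  out ∅∪∅=∅
  n16('c'): parent n0 fail=0; on 'c' 0 → fail=0;  out ∅∪∅=∅
  n2('ec'): parent n1 fail=0; on 'c' 0 → fail=16;  out ∅∪∅=∅
  n8('ad'): parent n7 fail=0; on 'd' 0 → fail=0;  out ∅∪∅=∅
  n12('eb'): parent n1 fail=0; on 'b' 0 → fail=0;  out ∅∪∅=∅
  n17('ce'): parent n16 fail=0; on 'e' 0 → fail=1;  out ∅∪∅=∅
  n19('ca'): parent n16 fail=0; on 'a' 0 → fail=7;  out {4}∪∅={4}
  n3('ecc'): parent n2 fail=16; on 'c' 16→0 → fail=16;  out ∅∪∅=∅
  n9('adb'): parent n8 fail=0; on 'b' 0 → fail=0;  out ∅∪∅=∅
  n13('ebe'): parent n12 fail=0; on 'e' 0 → fail=1;  out ∅∪∅=∅
  n18('cee'): parent n17 fail=1; on 'e' 1→0 → fail=1;  out {3}∪∅={3}
  n4('eccc'): parent n3 fail=16; on 'c' 16→0 → fail=16;  out ∅∪∅=∅
  n10('adbe'): parent n9 fail=0; on 'e' 0 → fail=1;  out ∅∪∅=∅
  n14('ebec'): parent n13 fail=1; on 'c' 1 → fail=2;  out ∅∪∅=∅
  n5('ecccd'): parent n4 fail=16; on 'd' 16→0 → fail=0;  out ∅∪∅=∅
  n11('adbea'): parent n10 fail=1; on 'a' 1→0 → fail=7;  out {1}∪∅={1}
  n15('ebeca'): parent n14 fail=2; on 'a' 2→16 → fail=19;  out {2}∪{4}={2,4}
  n6('ecccda'): parent n5 fail=0; on 'a' 0 → fail=7;  out {0}∪∅={0}

Text stream:
pos 0 'e': at 1
pos 1 'b': at 12
pos 2 'e': at 13
pos 3 'c': at 14
pos 4 'a': at 15  ** P2@[0:4],P4@[3:4]
pos 5 'b': at 0 (fail-walked)
pos 6 'b': at 0
pos 7 'e': at 1
pos 8 'c': at 2
pos 9 'e': at 17 (fail-walked)
pos 10 'c': at 2 (fail-walked)
pos 11 'c': at 3
pos 12 'c': at 4
pos 13 'd': at 5
pos 14 'a': at 6  ** P0@[9:14]
pos 15 'c': at 16 (fail-walked)
pos 16 'e': at 17
pos 17 'e': at 18  ** P3@[15:17]
pos 18 'a': at 7 (fail-walked)
pos 19 'd': at 8
pos 20 'b': at 9
pos 21 'e': at 10
pos 22 'a': at 11  ** P1@[18:22]
pos 23 'a': at 7 (fail-walked)
pos 24 'b': at 0 (fail-walked)
pos 25 'd': at 0
pos 26 'a': at 7
pos 27 'b': at 0 (fail-walked)
pos 28 'c': at 16
pos 29 'e': at 17
pos 30 'c': at 2 (fail-walked)
pos 31 'b': at 0 (fail-walked)
pos 32 'c': at 16
pos 33 'e': at 17
pos 34 'e': at 18  ** P3@[32:34]
pos 35 'a': at 7 (fail-walked)
pos 36 'd': at 8
pos 37 'c': at 16 (fail-walked)
pos 38 'a': at 19  ** P4@[37:38]
pos 39 'e': at 1 (fail-walked)
pos 40 'c': at 2
pos 41 'e': at 17 (fail-walked)
pos 42 'b': at 12 (fail-walked)
pos 43 'e': at 13
pos 44 'c': at 14
pos 45 'a': at 15  ** P2@[41:45],P4@[44:45]
pos 46 'b': at 0 (fail-walked)
pos 47 'a': at 7
pos 48 'e': at 1 (fail-walked)
pos 49 'c': at 2
pos 50 'c': at 3
pos 51 'c': at 4
pos 52 'd': at 5
pos 53 'a': at 6  ** P0@[48:53]
pos 54 'c': at 16 (fail-walked)
pos 55 'e': at 17
pos 56 'e': at 18  ** P3@[54:56]
pos 57 'a': at 7 (fail-walked)
pos 58 'a': at 7 (fail-walked)
pos 59 'd': at 8
pos 60 'b': at 9

Matches: [[4,2],[4,4],[14,0],[17,3],[22,1],[34,3],[38,4],[45,2],[45,4],[53,0],[56,3]]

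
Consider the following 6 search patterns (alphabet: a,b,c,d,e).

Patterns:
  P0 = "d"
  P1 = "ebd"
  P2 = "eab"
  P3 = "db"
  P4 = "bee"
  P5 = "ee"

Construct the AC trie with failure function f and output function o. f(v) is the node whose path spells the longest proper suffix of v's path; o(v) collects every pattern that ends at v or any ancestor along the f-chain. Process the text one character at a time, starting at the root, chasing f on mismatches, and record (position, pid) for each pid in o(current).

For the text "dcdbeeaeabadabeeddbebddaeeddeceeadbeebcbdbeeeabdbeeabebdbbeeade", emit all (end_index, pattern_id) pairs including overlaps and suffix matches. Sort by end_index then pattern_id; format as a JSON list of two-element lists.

Build automaton:
Trie nodes:
  n0 'ε': b→8 d→1 e→2
  n1 'd': b→7  ←P0
  n2 'e': a→5 b→3 e→11
  n3 'eb': d→4
  n4 'ebd': ·  ←P1
  n5 'ea': b→6
  n6 'eab': ·  ←P2
  n7 'db': ·  ←P3
  n8 'b': e→9
  n9 'be': e→10
  n10 'bee': ·  ←P4
  n11 'ee': ·  ←P5

BFS fail/out derivation:
  n1('d'): parent n0 fail=0; on 'd' 0 → fail=0;  out {0}∪∅={0}
  n2('e'): parent n0 fail=0; on 'e' 0 → fail=0;  out ∅∪∅=∅
  n8('b'): parent n0 fail=0; on 'b' 0 → fail=0;  out ∅∪∅=∅
  n3('eb'): parent n2 fail=0; on 'b' 0 → fail=8;  out ∅∪∅=∅
  n5('ea'): parent n2 fail=0; on 'a' 0 → fail=0;  out ∅∪∅=∅
  n7('db'): parent n1 fail=0; on 'b' 0 → fail=8;  out {3}∪∅={3}
  n9('be'): parent n8 fail=0; on 'e' 0 → fail=2;  out ∅∪∅=∅
  n11('ee'): parent n2 fail=0; on 'e' 0 → fail=2;  out {5}∪∅={5}
  n4('ebd'): parent n3 fail=8; on 'd' 8→0 → fail=1;  out {1}∪{0}={0,1}
  n6('eab'): parent n5 fail=0; on 'b' 0 → fail=8;  out {2}∪∅={2}
  n10('bee'): parent n9 fail=2; on 'e' 2 → fail=11;  out {4}∪{5}={4,5}

Text stream:
[0] read 'd'  n0⇒n1  ** P0@[0:0]
[1] read 'c'  n1⇒n0 ·f
[2] read 'd'  n0⇒n1  ** P0@[2:2]
[3] read 'b'  n1⇒n7  ** P3@[2:3]
[4] read 'e'  n7⇒n9 ·f
[5] read 'e'  n9⇒n10  ** P4@[3:5],P5@[4:5]
[6] read 'a'  n10⇒n5 ·f
[7] read 'e'  n5⇒n2 ·f
[8] read 'a'  n2⇒n5
[9] read 'b'  n5⇒n6  ** P2@[7:9]
[10] read 'a'  n6⇒n0 ·f
[11] read 'd'  n0⇒n1  ** P0@[11:11]
[12] read 'a'  n1⇒n0 ·f
[13] read 'b'  n0⇒n8
[14] read 'e'  n8⇒n9
[15] read 'e'  n9⇒n10  ** P4@[13:15],P5@[14:15]
[16] read 'd'  n10⇒n1 ·f  ** P0@[16:16]
[17] read 'd'  n1⇒n1 ·f  ** P0@[17:17]
[18] read 'b'  n1⇒n7  ** P3@[17:18]
[19] read 'e'  n7⇒n9 ·f
[20] read 'b'  n9⇒n3 ·f
[21] read 'd'  n3⇒n4  ** P0@[21:21],P1@[19:21]
[22] read 'd'  n4⇒n1 ·f  ** P0@[22:22]
[23] read 'a'  n1⇒n0 ·f
[24] read 'e'  n0⇒n2
[25] read 'e'  n2⇒n11  ** P5@[24:25]
[26] read 'd'  n11⇒n1 ·f  ** P0@[26:26]
[27] read 'd'  n1⇒n1 ·f  ** P0@[27:27]
[28] read 'e'  n1⇒n2 ·f
[29] read 'c'  n2⇒n0 ·f
[30] read 'e'  n0⇒n2
[31] read 'e'  n2⇒n11  ** P5@[30:31]
[32] read 'a'  n11⇒n5 ·f
[33] read 'd'  n5⇒n1 ·f  ** P0@[33:33]
[34] read 'b'  n1⇒n7  ** P3@[33:34]
[35] read 'e'  n7⇒n9 ·f
[36] read 'e'  n9⇒n10  ** P4@[34:36],P5@[35:36]
[37] read 'b'  n10⇒n3 ·f
[38] read 'c'  n3⇒n0 ·f
[39] read 'b'  n0⇒n8
[40] read 'd'  n8⇒n1 ·f  ** P0@[40:40]
[41] read 'b'  n1⇒n7  ** P3@[40:41]
[42] read 'e'  n7⇒n9 ·f
[43] read 'e'  n9⇒n10  ** P4@[41:43],P5@[42:43]
[44] read 'e'  n10⇒n11 ·f  ** P5@[43:44]
[45] read 'a'  n11⇒n5 ·f
[46] read 'b'  n5⇒n6  ** P2@[44:46]
[47] read 'd'  n6⇒n1 ·f  ** P0@[47:47]
[48] read 'b'  n1⇒n7  ** P3@[47:48]
[49] read 'e'  n7⇒n9 ·f
[50] read 'e'  n9⇒n10  ** P4@[48:50],P5@[49:50]
[51] read 'a'  n10⇒n5 ·f
[52] read 'b'  n5⇒n6  ** P2@[50:52]
[53] read 'e'  n6⇒n9 ·f
[54] read 'b'  n9⇒n3 ·f
[55] read 'd'  n3⇒n4  ** P0@[55:55],P1@[53:55]
[56] read 'b'  n4⇒n7 ·f  ** P3@[55:56]
[57] read 'b'  n7⇒n8 ·f
[58] read 'e'  n8⇒n9
[59] read 'e'  n9⇒n10  ** P4@[57:59],P5@[58:59]
[60] read 'a'  n10⇒n5 ·f
[61] read 'd'  n5⇒n1 ·f  ** P0@[61:61]
[62] read 'e'  n1⇒n2 ·f

All matches (sorted): [[0,0],[2,0],[3,3],[5,4],[5,5],[9,2],[11,0],[15,4],[15,5],[16,0],[17,0],[18,3],[21,0],[21,1],[22,0],[25,5],[26,0],[27,0],[31,5],[33,0],[34,3],[36,4],[36,5],[40,0],[41,3],[43,4],[43,5],[44,5],[46,2],[47,0],[48,3],[50,4],[50,5],[52,2],[55,0],[55,1],[56,3],[59,4],[59,5],[61,0]]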